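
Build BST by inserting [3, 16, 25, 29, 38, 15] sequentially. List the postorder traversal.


Root = 3; build tree by BST insertion.
Postorder traversal: [15, 38, 29, 25, 16, 3]


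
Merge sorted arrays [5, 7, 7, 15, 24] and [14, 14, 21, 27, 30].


Compare heads, take smaller each step.
Merged: [5, 7, 7, 14, 14, 15, 21, 24, 27, 30]


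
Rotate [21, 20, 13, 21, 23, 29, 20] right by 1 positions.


Right rotate by 1: [20, 21, 20, 13, 21, 23, 29]


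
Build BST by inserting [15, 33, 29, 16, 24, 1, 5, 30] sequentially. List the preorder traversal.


Root = 15; build tree by BST insertion.
Preorder traversal: [15, 1, 5, 33, 29, 16, 24, 30]


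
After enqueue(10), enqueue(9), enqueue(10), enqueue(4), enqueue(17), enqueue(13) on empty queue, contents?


enqueue(10) -> [10]
enqueue(9) -> [10, 9]
enqueue(10) -> [10, 9, 10]
enqueue(4) -> [10, 9, 10, 4]
enqueue(17) -> [10, 9, 10, 4, 17]
enqueue(13) -> [10, 9, 10, 4, 17, 13]
Final queue (front to back): [10, 9, 10, 4, 17, 13]


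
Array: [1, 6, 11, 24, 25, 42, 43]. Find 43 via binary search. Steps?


Search for 43:
[0,6] mid=3 arr[3]=24
[4,6] mid=5 arr[5]=42
[6,6] mid=6 arr[6]=43
Total: 3 comparisons


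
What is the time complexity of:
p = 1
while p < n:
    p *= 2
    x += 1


Per nesting level: O(log n) = O(log n)
Complexity: O(log n)


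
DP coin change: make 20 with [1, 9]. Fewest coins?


dp[0]=0; dp[i]=1+min(dp[i-c] for c in coins)
...dp[15]=7, dp[16]=8, dp[17]=9, dp[18]=2, dp[19]=3, dp[20]=4
Minimum coins for 20 = 4


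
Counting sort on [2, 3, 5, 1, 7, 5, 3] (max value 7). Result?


Count array: [0, 1, 1, 2, 0, 2, 0, 1]
Reconstruct: [1, 2, 3, 3, 5, 5, 7]


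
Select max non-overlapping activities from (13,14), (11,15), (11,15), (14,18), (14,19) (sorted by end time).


Greedy: pick earliest-ending, then skip overlaps.
Selected (2 activities): [(13, 14), (14, 18)]


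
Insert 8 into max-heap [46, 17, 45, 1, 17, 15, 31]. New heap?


Append 8: [46, 17, 45, 1, 17, 15, 31, 8]
Bubble up: swap idx 7(8) with idx 3(1)
Result: [46, 17, 45, 8, 17, 15, 31, 1]


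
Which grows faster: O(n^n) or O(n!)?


factorial grows slower than n^n
O(n!) is asymptotically smaller; O(n^n) grows faster


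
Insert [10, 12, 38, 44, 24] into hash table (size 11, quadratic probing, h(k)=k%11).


Insertions: 10->slot 10; 12->slot 1; 38->slot 5; 44->slot 0; 24->slot 2
Table: [44, 12, 24, None, None, 38, None, None, None, None, 10]


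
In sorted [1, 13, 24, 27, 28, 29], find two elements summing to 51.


Two pointers: lo=0, hi=5
Found pair: (24, 27) summing to 51


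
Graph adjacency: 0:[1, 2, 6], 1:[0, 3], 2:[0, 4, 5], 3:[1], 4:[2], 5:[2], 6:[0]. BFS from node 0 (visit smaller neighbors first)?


BFS queue: start with [0]
Visit order: [0, 1, 2, 6, 3, 4, 5]


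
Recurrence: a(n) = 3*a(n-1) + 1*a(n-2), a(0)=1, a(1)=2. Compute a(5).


Build bottom-up:
...a(3)=23, a(4)=76, a(5)=3*76+1*23=251


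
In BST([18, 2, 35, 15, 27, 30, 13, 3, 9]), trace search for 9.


BST root = 18
Search for 9: compare at each node
Path: [18, 2, 15, 13, 3, 9]


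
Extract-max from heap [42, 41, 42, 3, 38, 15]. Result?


Max = 42
Replace root with last, heapify down
Resulting heap: [42, 41, 15, 3, 38]


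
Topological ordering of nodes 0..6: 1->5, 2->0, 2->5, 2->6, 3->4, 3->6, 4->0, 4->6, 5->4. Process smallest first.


Kahn's algorithm, process smallest node first
Order: [1, 2, 3, 5, 4, 0, 6]


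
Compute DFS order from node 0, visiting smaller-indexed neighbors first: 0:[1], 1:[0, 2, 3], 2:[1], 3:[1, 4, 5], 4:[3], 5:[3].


DFS stack-based: start with [0]
Visit order: [0, 1, 2, 3, 4, 5]


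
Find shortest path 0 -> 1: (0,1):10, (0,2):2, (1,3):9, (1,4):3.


Dijkstra from 0:
Distances: {0: 0, 1: 10, 2: 2, 3: 19, 4: 13}
Shortest distance to 1 = 10, path = [0, 1]


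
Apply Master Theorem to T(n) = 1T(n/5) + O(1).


a=1, b=5, c=0. log_5(1)=0 = c=0. Case 2: O(n^c log n) = O(log n)
Complexity: O(log n)


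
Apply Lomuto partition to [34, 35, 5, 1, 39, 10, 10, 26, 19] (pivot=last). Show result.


Elements <= 19 go left of pivot.
Result: [5, 1, 10, 10, 19, 34, 35, 26, 39], pivot at index 4


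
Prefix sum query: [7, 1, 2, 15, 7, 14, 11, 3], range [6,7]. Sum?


Prefix sums: [0, 7, 8, 10, 25, 32, 46, 57, 60]
Sum[6..7] = prefix[8] - prefix[6] = 60 - 46 = 14


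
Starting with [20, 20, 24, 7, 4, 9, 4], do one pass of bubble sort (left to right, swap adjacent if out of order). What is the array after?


After one pass: [20, 20, 7, 4, 9, 4, 24]


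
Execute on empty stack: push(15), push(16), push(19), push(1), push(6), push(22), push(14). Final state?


push(15) -> [15]
push(16) -> [15, 16]
push(19) -> [15, 16, 19]
push(1) -> [15, 16, 19, 1]
push(6) -> [15, 16, 19, 1, 6]
push(22) -> [15, 16, 19, 1, 6, 22]
push(14) -> [15, 16, 19, 1, 6, 22, 14]
Final stack (bottom to top): [15, 16, 19, 1, 6, 22, 14]


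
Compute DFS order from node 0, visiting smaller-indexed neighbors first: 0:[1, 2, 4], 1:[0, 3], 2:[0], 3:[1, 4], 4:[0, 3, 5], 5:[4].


DFS stack-based: start with [0]
Visit order: [0, 1, 3, 4, 5, 2]


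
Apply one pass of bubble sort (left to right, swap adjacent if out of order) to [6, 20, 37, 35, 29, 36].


After one pass: [6, 20, 35, 29, 36, 37]


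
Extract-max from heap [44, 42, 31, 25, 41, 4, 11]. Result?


Max = 44
Replace root with last, heapify down
Resulting heap: [42, 41, 31, 25, 11, 4]


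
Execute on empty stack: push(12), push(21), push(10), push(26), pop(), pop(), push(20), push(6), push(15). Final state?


push(12) -> [12]
push(21) -> [12, 21]
push(10) -> [12, 21, 10]
push(26) -> [12, 21, 10, 26]
pop() returns 26 -> [12, 21, 10]
pop() returns 10 -> [12, 21]
push(20) -> [12, 21, 20]
push(6) -> [12, 21, 20, 6]
push(15) -> [12, 21, 20, 6, 15]
Final stack (bottom to top): [12, 21, 20, 6, 15]


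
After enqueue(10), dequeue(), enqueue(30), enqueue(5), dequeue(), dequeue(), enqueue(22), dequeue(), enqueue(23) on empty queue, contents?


enqueue(10) -> [10]
dequeue() returns 10 -> []
enqueue(30) -> [30]
enqueue(5) -> [30, 5]
dequeue() returns 30 -> [5]
dequeue() returns 5 -> []
enqueue(22) -> [22]
dequeue() returns 22 -> []
enqueue(23) -> [23]
Final queue (front to back): [23]


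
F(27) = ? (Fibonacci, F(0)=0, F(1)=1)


F(n)=F(n-1)+F(n-2)
...F(25)=75025, F(26)=121393, F(27)=196418


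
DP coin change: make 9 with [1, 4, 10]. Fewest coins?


dp[0]=0; dp[i]=1+min(dp[i-c] for c in coins)
...dp[4]=1, dp[5]=2, dp[6]=3, dp[7]=4, dp[8]=2, dp[9]=3
Minimum coins for 9 = 3


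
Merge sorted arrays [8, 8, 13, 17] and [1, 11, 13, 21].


Compare heads, take smaller each step.
Merged: [1, 8, 8, 11, 13, 13, 17, 21]


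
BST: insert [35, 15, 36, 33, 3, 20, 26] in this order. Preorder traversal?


Root = 35; build tree by BST insertion.
Preorder traversal: [35, 15, 3, 33, 20, 26, 36]


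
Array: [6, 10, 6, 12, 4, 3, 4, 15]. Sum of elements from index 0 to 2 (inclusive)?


Prefix sums: [0, 6, 16, 22, 34, 38, 41, 45, 60]
Sum[0..2] = prefix[3] - prefix[0] = 22 - 0 = 22


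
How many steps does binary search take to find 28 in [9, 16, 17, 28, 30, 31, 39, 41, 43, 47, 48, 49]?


Search for 28:
[0,11] mid=5 arr[5]=31
[0,4] mid=2 arr[2]=17
[3,4] mid=3 arr[3]=28
Total: 3 comparisons


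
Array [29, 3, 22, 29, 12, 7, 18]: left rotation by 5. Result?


Left rotate by 5: [7, 18, 29, 3, 22, 29, 12]


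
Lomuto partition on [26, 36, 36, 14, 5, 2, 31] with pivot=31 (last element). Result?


Elements <= 31 go left of pivot.
Result: [26, 14, 5, 2, 31, 36, 36], pivot at index 4


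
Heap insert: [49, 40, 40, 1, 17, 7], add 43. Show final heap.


Append 43: [49, 40, 40, 1, 17, 7, 43]
Bubble up: swap idx 6(43) with idx 2(40)
Result: [49, 40, 43, 1, 17, 7, 40]


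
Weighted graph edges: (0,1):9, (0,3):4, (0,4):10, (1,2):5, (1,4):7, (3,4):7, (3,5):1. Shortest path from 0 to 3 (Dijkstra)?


Dijkstra from 0:
Distances: {0: 0, 1: 9, 2: 14, 3: 4, 4: 10, 5: 5}
Shortest distance to 3 = 4, path = [0, 3]


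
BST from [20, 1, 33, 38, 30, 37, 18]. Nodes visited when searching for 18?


BST root = 20
Search for 18: compare at each node
Path: [20, 1, 18]


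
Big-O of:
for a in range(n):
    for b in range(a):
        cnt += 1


Per nesting level: O(n) * O(n) [triangular over a] = O(n^2)
Complexity: O(n^2)


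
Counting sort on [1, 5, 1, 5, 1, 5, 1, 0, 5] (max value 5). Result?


Count array: [1, 4, 0, 0, 0, 4]
Reconstruct: [0, 1, 1, 1, 1, 5, 5, 5, 5]


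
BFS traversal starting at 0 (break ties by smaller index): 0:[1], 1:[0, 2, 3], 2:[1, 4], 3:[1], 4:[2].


BFS queue: start with [0]
Visit order: [0, 1, 2, 3, 4]


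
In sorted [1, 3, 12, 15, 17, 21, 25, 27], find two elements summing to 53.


Two pointers: lo=0, hi=7
No pair sums to 53


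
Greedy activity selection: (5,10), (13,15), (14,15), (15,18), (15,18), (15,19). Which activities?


Greedy: pick earliest-ending, then skip overlaps.
Selected (3 activities): [(5, 10), (13, 15), (15, 18)]


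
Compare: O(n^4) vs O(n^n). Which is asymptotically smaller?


quartic grows slower than n^n
O(n^4) is asymptotically smaller; O(n^n) grows faster


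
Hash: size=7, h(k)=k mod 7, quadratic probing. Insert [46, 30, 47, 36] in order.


Insertions: 46->slot 4; 30->slot 2; 47->slot 5; 36->slot 1
Table: [None, 36, 30, None, 46, 47, None]


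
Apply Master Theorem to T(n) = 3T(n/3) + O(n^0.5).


a=3, b=3, c=0.5. log_3(3)=1 > c=0.5. Case 1: O(n^log_b(a)) = O(n)
Complexity: O(n)


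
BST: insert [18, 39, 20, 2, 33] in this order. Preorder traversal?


Root = 18; build tree by BST insertion.
Preorder traversal: [18, 2, 39, 20, 33]


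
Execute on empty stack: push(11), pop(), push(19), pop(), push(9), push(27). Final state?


push(11) -> [11]
pop() returns 11 -> []
push(19) -> [19]
pop() returns 19 -> []
push(9) -> [9]
push(27) -> [9, 27]
Final stack (bottom to top): [9, 27]


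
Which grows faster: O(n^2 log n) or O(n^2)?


quadratic grows slower than n^2 log n
O(n^2) is asymptotically smaller; O(n^2 log n) grows faster


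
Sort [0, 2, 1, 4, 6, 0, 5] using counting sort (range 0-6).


Count array: [2, 1, 1, 0, 1, 1, 1]
Reconstruct: [0, 0, 1, 2, 4, 5, 6]


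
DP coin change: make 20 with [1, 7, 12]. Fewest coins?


dp[0]=0; dp[i]=1+min(dp[i-c] for c in coins)
...dp[15]=3, dp[16]=4, dp[17]=5, dp[18]=6, dp[19]=2, dp[20]=3
Minimum coins for 20 = 3


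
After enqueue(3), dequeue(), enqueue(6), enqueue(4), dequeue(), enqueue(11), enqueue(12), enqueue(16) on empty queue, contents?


enqueue(3) -> [3]
dequeue() returns 3 -> []
enqueue(6) -> [6]
enqueue(4) -> [6, 4]
dequeue() returns 6 -> [4]
enqueue(11) -> [4, 11]
enqueue(12) -> [4, 11, 12]
enqueue(16) -> [4, 11, 12, 16]
Final queue (front to back): [4, 11, 12, 16]


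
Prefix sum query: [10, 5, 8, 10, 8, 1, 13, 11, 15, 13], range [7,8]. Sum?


Prefix sums: [0, 10, 15, 23, 33, 41, 42, 55, 66, 81, 94]
Sum[7..8] = prefix[9] - prefix[7] = 81 - 55 = 26


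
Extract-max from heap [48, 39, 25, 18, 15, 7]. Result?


Max = 48
Replace root with last, heapify down
Resulting heap: [39, 18, 25, 7, 15]


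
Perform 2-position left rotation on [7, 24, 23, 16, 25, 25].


Left rotate by 2: [23, 16, 25, 25, 7, 24]


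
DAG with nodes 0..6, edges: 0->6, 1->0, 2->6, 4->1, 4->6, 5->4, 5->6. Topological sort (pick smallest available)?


Kahn's algorithm, process smallest node first
Order: [2, 3, 5, 4, 1, 0, 6]


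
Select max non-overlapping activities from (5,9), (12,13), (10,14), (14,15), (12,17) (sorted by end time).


Greedy: pick earliest-ending, then skip overlaps.
Selected (3 activities): [(5, 9), (12, 13), (14, 15)]


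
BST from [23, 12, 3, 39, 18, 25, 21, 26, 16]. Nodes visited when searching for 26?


BST root = 23
Search for 26: compare at each node
Path: [23, 39, 25, 26]


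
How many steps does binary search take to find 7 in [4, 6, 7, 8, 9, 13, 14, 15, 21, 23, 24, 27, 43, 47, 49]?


Search for 7:
[0,14] mid=7 arr[7]=15
[0,6] mid=3 arr[3]=8
[0,2] mid=1 arr[1]=6
[2,2] mid=2 arr[2]=7
Total: 4 comparisons


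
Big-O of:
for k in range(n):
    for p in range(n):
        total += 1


Per nesting level: O(n) * O(n) = O(n^2)
Complexity: O(n^2)


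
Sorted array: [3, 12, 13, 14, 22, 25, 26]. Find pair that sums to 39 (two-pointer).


Two pointers: lo=0, hi=6
Found pair: (13, 26) summing to 39


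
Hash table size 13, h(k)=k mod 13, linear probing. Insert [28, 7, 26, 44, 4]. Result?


Insertions: 28->slot 2; 7->slot 7; 26->slot 0; 44->slot 5; 4->slot 4
Table: [26, None, 28, None, 4, 44, None, 7, None, None, None, None, None]


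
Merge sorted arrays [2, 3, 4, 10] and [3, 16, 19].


Compare heads, take smaller each step.
Merged: [2, 3, 3, 4, 10, 16, 19]


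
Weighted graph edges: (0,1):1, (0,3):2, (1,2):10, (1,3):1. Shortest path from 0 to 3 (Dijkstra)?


Dijkstra from 0:
Distances: {0: 0, 1: 1, 2: 11, 3: 2}
Shortest distance to 3 = 2, path = [0, 3]


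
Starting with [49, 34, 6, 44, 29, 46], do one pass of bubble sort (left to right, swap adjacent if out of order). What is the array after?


After one pass: [34, 6, 44, 29, 46, 49]


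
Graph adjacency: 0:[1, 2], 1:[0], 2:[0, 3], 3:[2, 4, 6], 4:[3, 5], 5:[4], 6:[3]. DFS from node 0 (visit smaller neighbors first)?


DFS stack-based: start with [0]
Visit order: [0, 1, 2, 3, 4, 5, 6]


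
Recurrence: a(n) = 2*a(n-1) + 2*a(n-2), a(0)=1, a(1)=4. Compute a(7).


Build bottom-up:
...a(5)=208, a(6)=568, a(7)=2*568+2*208=1552


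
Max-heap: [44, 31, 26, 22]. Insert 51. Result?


Append 51: [44, 31, 26, 22, 51]
Bubble up: swap idx 4(51) with idx 1(31); swap idx 1(51) with idx 0(44)
Result: [51, 44, 26, 22, 31]


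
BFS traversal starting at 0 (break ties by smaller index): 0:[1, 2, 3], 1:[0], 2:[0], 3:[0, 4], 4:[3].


BFS queue: start with [0]
Visit order: [0, 1, 2, 3, 4]


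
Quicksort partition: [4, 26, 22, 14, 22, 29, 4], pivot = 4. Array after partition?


Elements <= 4 go left of pivot.
Result: [4, 4, 22, 14, 22, 29, 26], pivot at index 1


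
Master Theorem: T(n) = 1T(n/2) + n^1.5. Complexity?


a=1, b=2, c=1.5. log_2(1)=0 < c=1.5. Case 3: O(n^c) = O(n^1.500)
Complexity: O(n^1.500)


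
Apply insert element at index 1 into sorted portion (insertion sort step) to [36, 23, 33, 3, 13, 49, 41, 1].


After one pass: [23, 36, 33, 3, 13, 49, 41, 1]


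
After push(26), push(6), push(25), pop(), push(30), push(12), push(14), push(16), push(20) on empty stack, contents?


push(26) -> [26]
push(6) -> [26, 6]
push(25) -> [26, 6, 25]
pop() returns 25 -> [26, 6]
push(30) -> [26, 6, 30]
push(12) -> [26, 6, 30, 12]
push(14) -> [26, 6, 30, 12, 14]
push(16) -> [26, 6, 30, 12, 14, 16]
push(20) -> [26, 6, 30, 12, 14, 16, 20]
Final stack (bottom to top): [26, 6, 30, 12, 14, 16, 20]


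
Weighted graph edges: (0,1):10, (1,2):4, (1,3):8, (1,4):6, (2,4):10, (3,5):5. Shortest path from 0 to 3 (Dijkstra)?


Dijkstra from 0:
Distances: {0: 0, 1: 10, 2: 14, 3: 18, 4: 16, 5: 23}
Shortest distance to 3 = 18, path = [0, 1, 3]


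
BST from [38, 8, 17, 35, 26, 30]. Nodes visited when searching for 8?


BST root = 38
Search for 8: compare at each node
Path: [38, 8]


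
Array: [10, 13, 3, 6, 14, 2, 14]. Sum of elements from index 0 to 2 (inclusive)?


Prefix sums: [0, 10, 23, 26, 32, 46, 48, 62]
Sum[0..2] = prefix[3] - prefix[0] = 26 - 0 = 26


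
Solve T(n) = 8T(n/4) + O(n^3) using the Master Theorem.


a=8, b=4, c=3. log_4(8)=1.5 < c=3. Case 3: O(n^c) = O(n^3)
Complexity: O(n^3)


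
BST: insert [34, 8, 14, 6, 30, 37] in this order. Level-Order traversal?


Root = 34; build tree by BST insertion.
Level-Order traversal: [34, 8, 37, 6, 14, 30]


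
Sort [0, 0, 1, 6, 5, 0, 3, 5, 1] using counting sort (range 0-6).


Count array: [3, 2, 0, 1, 0, 2, 1]
Reconstruct: [0, 0, 0, 1, 1, 3, 5, 5, 6]


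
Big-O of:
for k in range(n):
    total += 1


Per nesting level: O(n) = O(n)
Complexity: O(n)


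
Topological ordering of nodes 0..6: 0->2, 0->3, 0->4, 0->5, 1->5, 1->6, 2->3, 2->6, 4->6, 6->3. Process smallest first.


Kahn's algorithm, process smallest node first
Order: [0, 1, 2, 4, 5, 6, 3]


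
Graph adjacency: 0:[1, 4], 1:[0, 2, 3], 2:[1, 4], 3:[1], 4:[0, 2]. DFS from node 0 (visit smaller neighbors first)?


DFS stack-based: start with [0]
Visit order: [0, 1, 2, 4, 3]


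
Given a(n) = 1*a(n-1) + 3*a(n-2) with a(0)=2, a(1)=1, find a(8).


Build bottom-up:
...a(6)=154, a(7)=337, a(8)=1*337+3*154=799


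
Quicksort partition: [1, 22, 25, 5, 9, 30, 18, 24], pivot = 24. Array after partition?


Elements <= 24 go left of pivot.
Result: [1, 22, 5, 9, 18, 24, 25, 30], pivot at index 5


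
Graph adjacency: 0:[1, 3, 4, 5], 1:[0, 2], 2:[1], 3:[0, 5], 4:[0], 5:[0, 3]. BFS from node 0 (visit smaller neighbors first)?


BFS queue: start with [0]
Visit order: [0, 1, 3, 4, 5, 2]


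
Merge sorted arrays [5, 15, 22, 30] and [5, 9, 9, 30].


Compare heads, take smaller each step.
Merged: [5, 5, 9, 9, 15, 22, 30, 30]


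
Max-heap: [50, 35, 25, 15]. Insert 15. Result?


Append 15: [50, 35, 25, 15, 15]
Bubble up: no swaps needed
Result: [50, 35, 25, 15, 15]


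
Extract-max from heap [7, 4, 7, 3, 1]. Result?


Max = 7
Replace root with last, heapify down
Resulting heap: [7, 4, 1, 3]


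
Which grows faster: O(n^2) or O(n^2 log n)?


quadratic grows slower than n^2 log n
O(n^2) is asymptotically smaller; O(n^2 log n) grows faster


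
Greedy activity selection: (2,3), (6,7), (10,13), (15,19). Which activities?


Greedy: pick earliest-ending, then skip overlaps.
Selected (4 activities): [(2, 3), (6, 7), (10, 13), (15, 19)]


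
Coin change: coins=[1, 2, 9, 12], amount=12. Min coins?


dp[0]=0; dp[i]=1+min(dp[i-c] for c in coins)
...dp[7]=4, dp[8]=4, dp[9]=1, dp[10]=2, dp[11]=2, dp[12]=1
Minimum coins for 12 = 1


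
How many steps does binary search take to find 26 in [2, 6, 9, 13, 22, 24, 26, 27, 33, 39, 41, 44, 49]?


Search for 26:
[0,12] mid=6 arr[6]=26
Total: 1 comparisons


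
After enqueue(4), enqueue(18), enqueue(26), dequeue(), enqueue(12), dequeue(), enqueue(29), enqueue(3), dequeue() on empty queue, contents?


enqueue(4) -> [4]
enqueue(18) -> [4, 18]
enqueue(26) -> [4, 18, 26]
dequeue() returns 4 -> [18, 26]
enqueue(12) -> [18, 26, 12]
dequeue() returns 18 -> [26, 12]
enqueue(29) -> [26, 12, 29]
enqueue(3) -> [26, 12, 29, 3]
dequeue() returns 26 -> [12, 29, 3]
Final queue (front to back): [12, 29, 3]


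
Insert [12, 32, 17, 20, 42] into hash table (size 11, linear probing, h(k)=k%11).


Insertions: 12->slot 1; 32->slot 10; 17->slot 6; 20->slot 9; 42->slot 0
Table: [42, 12, None, None, None, None, 17, None, None, 20, 32]


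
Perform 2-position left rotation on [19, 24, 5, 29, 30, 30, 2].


Left rotate by 2: [5, 29, 30, 30, 2, 19, 24]


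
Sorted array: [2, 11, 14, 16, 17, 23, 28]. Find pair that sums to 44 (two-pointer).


Two pointers: lo=0, hi=6
Found pair: (16, 28) summing to 44


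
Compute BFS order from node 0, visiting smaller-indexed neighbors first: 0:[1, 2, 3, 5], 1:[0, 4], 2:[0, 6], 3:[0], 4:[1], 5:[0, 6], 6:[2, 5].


BFS queue: start with [0]
Visit order: [0, 1, 2, 3, 5, 4, 6]


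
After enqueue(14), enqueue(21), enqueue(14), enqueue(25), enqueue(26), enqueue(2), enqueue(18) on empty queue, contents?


enqueue(14) -> [14]
enqueue(21) -> [14, 21]
enqueue(14) -> [14, 21, 14]
enqueue(25) -> [14, 21, 14, 25]
enqueue(26) -> [14, 21, 14, 25, 26]
enqueue(2) -> [14, 21, 14, 25, 26, 2]
enqueue(18) -> [14, 21, 14, 25, 26, 2, 18]
Final queue (front to back): [14, 21, 14, 25, 26, 2, 18]


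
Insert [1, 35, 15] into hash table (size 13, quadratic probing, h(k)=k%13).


Insertions: 1->slot 1; 35->slot 9; 15->slot 2
Table: [None, 1, 15, None, None, None, None, None, None, 35, None, None, None]


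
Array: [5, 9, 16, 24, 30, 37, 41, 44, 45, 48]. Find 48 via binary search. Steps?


Search for 48:
[0,9] mid=4 arr[4]=30
[5,9] mid=7 arr[7]=44
[8,9] mid=8 arr[8]=45
[9,9] mid=9 arr[9]=48
Total: 4 comparisons


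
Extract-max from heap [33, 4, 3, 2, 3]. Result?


Max = 33
Replace root with last, heapify down
Resulting heap: [4, 3, 3, 2]


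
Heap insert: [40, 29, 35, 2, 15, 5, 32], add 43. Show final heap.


Append 43: [40, 29, 35, 2, 15, 5, 32, 43]
Bubble up: swap idx 7(43) with idx 3(2); swap idx 3(43) with idx 1(29); swap idx 1(43) with idx 0(40)
Result: [43, 40, 35, 29, 15, 5, 32, 2]


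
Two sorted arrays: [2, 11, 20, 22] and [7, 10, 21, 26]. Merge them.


Compare heads, take smaller each step.
Merged: [2, 7, 10, 11, 20, 21, 22, 26]


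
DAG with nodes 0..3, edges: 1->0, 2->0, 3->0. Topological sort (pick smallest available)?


Kahn's algorithm, process smallest node first
Order: [1, 2, 3, 0]


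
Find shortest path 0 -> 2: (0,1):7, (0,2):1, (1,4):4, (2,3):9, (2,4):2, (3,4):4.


Dijkstra from 0:
Distances: {0: 0, 1: 7, 2: 1, 3: 7, 4: 3}
Shortest distance to 2 = 1, path = [0, 2]


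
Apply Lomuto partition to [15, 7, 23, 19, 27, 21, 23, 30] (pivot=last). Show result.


Elements <= 30 go left of pivot.
Result: [15, 7, 23, 19, 27, 21, 23, 30], pivot at index 7


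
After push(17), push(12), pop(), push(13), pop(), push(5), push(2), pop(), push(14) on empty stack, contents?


push(17) -> [17]
push(12) -> [17, 12]
pop() returns 12 -> [17]
push(13) -> [17, 13]
pop() returns 13 -> [17]
push(5) -> [17, 5]
push(2) -> [17, 5, 2]
pop() returns 2 -> [17, 5]
push(14) -> [17, 5, 14]
Final stack (bottom to top): [17, 5, 14]


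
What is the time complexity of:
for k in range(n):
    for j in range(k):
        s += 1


Per nesting level: O(n) * O(n) [triangular over k] = O(n^2)
Complexity: O(n^2)


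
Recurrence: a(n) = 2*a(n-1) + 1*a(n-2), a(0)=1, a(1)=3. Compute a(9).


Build bottom-up:
...a(7)=577, a(8)=1393, a(9)=2*1393+1*577=3363


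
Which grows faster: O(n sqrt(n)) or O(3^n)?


n^1.5 grows slower than exponential (base 3)
O(n sqrt(n)) is asymptotically smaller; O(3^n) grows faster


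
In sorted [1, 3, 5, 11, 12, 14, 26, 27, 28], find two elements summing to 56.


Two pointers: lo=0, hi=8
No pair sums to 56


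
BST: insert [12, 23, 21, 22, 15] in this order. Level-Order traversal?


Root = 12; build tree by BST insertion.
Level-Order traversal: [12, 23, 21, 15, 22]


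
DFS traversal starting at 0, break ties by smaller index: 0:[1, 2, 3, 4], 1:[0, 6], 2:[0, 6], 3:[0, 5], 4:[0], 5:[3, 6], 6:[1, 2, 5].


DFS stack-based: start with [0]
Visit order: [0, 1, 6, 2, 5, 3, 4]


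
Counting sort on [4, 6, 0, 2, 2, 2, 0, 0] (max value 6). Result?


Count array: [3, 0, 3, 0, 1, 0, 1]
Reconstruct: [0, 0, 0, 2, 2, 2, 4, 6]


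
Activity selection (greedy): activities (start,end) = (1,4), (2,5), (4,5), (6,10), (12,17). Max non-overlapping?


Greedy: pick earliest-ending, then skip overlaps.
Selected (4 activities): [(1, 4), (4, 5), (6, 10), (12, 17)]


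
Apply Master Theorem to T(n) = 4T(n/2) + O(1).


a=4, b=2, c=0. log_2(4)=2 > c=0. Case 1: O(n^log_b(a)) = O(n^2)
Complexity: O(n^2)


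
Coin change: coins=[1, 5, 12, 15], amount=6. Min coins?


dp[0]=0; dp[i]=1+min(dp[i-c] for c in coins)
...dp[1]=1, dp[2]=2, dp[3]=3, dp[4]=4, dp[5]=1, dp[6]=2
Minimum coins for 6 = 2


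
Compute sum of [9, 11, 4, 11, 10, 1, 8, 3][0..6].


Prefix sums: [0, 9, 20, 24, 35, 45, 46, 54, 57]
Sum[0..6] = prefix[7] - prefix[0] = 54 - 0 = 54


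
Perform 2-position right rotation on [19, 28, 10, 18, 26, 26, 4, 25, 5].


Right rotate by 2: [25, 5, 19, 28, 10, 18, 26, 26, 4]


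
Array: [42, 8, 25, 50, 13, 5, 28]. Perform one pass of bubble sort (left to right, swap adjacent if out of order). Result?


After one pass: [8, 25, 42, 13, 5, 28, 50]


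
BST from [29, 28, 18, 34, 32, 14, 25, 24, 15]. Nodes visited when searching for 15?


BST root = 29
Search for 15: compare at each node
Path: [29, 28, 18, 14, 15]


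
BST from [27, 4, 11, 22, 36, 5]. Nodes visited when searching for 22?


BST root = 27
Search for 22: compare at each node
Path: [27, 4, 11, 22]


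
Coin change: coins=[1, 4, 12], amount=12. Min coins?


dp[0]=0; dp[i]=1+min(dp[i-c] for c in coins)
...dp[7]=4, dp[8]=2, dp[9]=3, dp[10]=4, dp[11]=5, dp[12]=1
Minimum coins for 12 = 1


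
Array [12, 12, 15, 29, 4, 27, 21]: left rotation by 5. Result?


Left rotate by 5: [27, 21, 12, 12, 15, 29, 4]


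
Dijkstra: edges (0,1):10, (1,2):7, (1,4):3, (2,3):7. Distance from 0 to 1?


Dijkstra from 0:
Distances: {0: 0, 1: 10, 2: 17, 3: 24, 4: 13}
Shortest distance to 1 = 10, path = [0, 1]


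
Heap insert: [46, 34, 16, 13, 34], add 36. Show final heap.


Append 36: [46, 34, 16, 13, 34, 36]
Bubble up: swap idx 5(36) with idx 2(16)
Result: [46, 34, 36, 13, 34, 16]


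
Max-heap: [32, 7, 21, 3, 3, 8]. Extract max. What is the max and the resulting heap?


Max = 32
Replace root with last, heapify down
Resulting heap: [21, 7, 8, 3, 3]


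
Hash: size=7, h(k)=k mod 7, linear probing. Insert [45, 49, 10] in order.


Insertions: 45->slot 3; 49->slot 0; 10->slot 4
Table: [49, None, None, 45, 10, None, None]


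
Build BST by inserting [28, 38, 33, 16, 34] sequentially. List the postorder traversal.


Root = 28; build tree by BST insertion.
Postorder traversal: [16, 34, 33, 38, 28]


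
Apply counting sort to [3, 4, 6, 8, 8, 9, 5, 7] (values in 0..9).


Count array: [0, 0, 0, 1, 1, 1, 1, 1, 2, 1]
Reconstruct: [3, 4, 5, 6, 7, 8, 8, 9]


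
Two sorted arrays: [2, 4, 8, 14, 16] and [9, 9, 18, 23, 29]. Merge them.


Compare heads, take smaller each step.
Merged: [2, 4, 8, 9, 9, 14, 16, 18, 23, 29]


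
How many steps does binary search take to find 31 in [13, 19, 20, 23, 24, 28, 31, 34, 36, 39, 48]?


Search for 31:
[0,10] mid=5 arr[5]=28
[6,10] mid=8 arr[8]=36
[6,7] mid=6 arr[6]=31
Total: 3 comparisons


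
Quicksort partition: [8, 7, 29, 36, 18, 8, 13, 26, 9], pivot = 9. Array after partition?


Elements <= 9 go left of pivot.
Result: [8, 7, 8, 9, 18, 29, 13, 26, 36], pivot at index 3


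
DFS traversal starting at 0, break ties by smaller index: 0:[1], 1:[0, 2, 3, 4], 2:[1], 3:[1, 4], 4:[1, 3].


DFS stack-based: start with [0]
Visit order: [0, 1, 2, 3, 4]


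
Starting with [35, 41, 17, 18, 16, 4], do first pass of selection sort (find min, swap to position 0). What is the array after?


After one pass: [4, 41, 17, 18, 16, 35]


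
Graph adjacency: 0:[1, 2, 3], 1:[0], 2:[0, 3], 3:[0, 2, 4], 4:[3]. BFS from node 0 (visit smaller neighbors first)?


BFS queue: start with [0]
Visit order: [0, 1, 2, 3, 4]


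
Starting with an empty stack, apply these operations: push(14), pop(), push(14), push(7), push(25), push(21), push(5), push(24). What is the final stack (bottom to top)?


push(14) -> [14]
pop() returns 14 -> []
push(14) -> [14]
push(7) -> [14, 7]
push(25) -> [14, 7, 25]
push(21) -> [14, 7, 25, 21]
push(5) -> [14, 7, 25, 21, 5]
push(24) -> [14, 7, 25, 21, 5, 24]
Final stack (bottom to top): [14, 7, 25, 21, 5, 24]


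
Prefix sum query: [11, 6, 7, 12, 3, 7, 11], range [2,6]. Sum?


Prefix sums: [0, 11, 17, 24, 36, 39, 46, 57]
Sum[2..6] = prefix[7] - prefix[2] = 57 - 17 = 40


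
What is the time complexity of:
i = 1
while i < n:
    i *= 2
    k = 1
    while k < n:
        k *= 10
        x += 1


Per nesting level: O(log n) * O(log n) = O((log n)^2)
Complexity: O((log n)^2)


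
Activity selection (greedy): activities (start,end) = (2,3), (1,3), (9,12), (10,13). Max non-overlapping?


Greedy: pick earliest-ending, then skip overlaps.
Selected (2 activities): [(2, 3), (9, 12)]


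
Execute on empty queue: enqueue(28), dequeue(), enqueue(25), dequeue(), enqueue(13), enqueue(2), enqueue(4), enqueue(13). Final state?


enqueue(28) -> [28]
dequeue() returns 28 -> []
enqueue(25) -> [25]
dequeue() returns 25 -> []
enqueue(13) -> [13]
enqueue(2) -> [13, 2]
enqueue(4) -> [13, 2, 4]
enqueue(13) -> [13, 2, 4, 13]
Final queue (front to back): [13, 2, 4, 13]


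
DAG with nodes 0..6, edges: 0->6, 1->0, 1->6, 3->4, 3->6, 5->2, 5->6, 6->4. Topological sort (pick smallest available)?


Kahn's algorithm, process smallest node first
Order: [1, 0, 3, 5, 2, 6, 4]


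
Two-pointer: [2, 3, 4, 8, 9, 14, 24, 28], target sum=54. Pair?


Two pointers: lo=0, hi=7
No pair sums to 54


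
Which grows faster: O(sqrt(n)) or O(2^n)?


sublinear grows slower than exponential
O(sqrt(n)) is asymptotically smaller; O(2^n) grows faster


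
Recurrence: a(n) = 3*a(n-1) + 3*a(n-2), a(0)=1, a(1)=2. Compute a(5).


Build bottom-up:
...a(3)=33, a(4)=126, a(5)=3*126+3*33=477


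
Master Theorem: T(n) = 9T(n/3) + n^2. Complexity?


a=9, b=3, c=2. log_3(9)=2 = c=2. Case 2: O(n^c log n) = O(n^2 log n)
Complexity: O(n^2 log n)


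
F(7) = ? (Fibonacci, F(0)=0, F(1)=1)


F(n)=F(n-1)+F(n-2)
...F(5)=5, F(6)=8, F(7)=13


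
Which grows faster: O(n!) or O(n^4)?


quartic grows slower than factorial
O(n^4) is asymptotically smaller; O(n!) grows faster


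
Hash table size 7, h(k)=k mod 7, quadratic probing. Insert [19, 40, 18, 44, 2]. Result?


Insertions: 19->slot 5; 40->slot 6; 18->slot 4; 44->slot 2; 2->slot 3
Table: [None, None, 44, 2, 18, 19, 40]


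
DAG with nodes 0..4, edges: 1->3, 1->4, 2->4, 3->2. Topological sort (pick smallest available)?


Kahn's algorithm, process smallest node first
Order: [0, 1, 3, 2, 4]


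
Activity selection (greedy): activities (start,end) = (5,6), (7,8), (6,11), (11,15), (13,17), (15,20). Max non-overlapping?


Greedy: pick earliest-ending, then skip overlaps.
Selected (4 activities): [(5, 6), (7, 8), (11, 15), (15, 20)]


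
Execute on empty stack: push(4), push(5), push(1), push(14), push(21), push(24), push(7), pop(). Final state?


push(4) -> [4]
push(5) -> [4, 5]
push(1) -> [4, 5, 1]
push(14) -> [4, 5, 1, 14]
push(21) -> [4, 5, 1, 14, 21]
push(24) -> [4, 5, 1, 14, 21, 24]
push(7) -> [4, 5, 1, 14, 21, 24, 7]
pop() returns 7 -> [4, 5, 1, 14, 21, 24]
Final stack (bottom to top): [4, 5, 1, 14, 21, 24]


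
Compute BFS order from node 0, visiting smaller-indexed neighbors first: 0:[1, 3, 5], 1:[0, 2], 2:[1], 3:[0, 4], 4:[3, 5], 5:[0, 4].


BFS queue: start with [0]
Visit order: [0, 1, 3, 5, 2, 4]


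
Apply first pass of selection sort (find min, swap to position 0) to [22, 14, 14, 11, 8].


After one pass: [8, 14, 14, 11, 22]


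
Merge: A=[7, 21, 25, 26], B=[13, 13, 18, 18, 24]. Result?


Compare heads, take smaller each step.
Merged: [7, 13, 13, 18, 18, 21, 24, 25, 26]


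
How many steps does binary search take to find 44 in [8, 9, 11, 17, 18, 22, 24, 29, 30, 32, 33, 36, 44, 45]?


Search for 44:
[0,13] mid=6 arr[6]=24
[7,13] mid=10 arr[10]=33
[11,13] mid=12 arr[12]=44
Total: 3 comparisons


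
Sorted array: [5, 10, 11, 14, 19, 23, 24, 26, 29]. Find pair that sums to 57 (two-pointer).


Two pointers: lo=0, hi=8
No pair sums to 57


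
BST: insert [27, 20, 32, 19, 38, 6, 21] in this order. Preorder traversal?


Root = 27; build tree by BST insertion.
Preorder traversal: [27, 20, 19, 6, 21, 32, 38]


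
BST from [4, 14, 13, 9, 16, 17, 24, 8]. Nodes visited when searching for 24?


BST root = 4
Search for 24: compare at each node
Path: [4, 14, 16, 17, 24]


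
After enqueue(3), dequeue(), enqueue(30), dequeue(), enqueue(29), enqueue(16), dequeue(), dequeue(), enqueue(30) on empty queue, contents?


enqueue(3) -> [3]
dequeue() returns 3 -> []
enqueue(30) -> [30]
dequeue() returns 30 -> []
enqueue(29) -> [29]
enqueue(16) -> [29, 16]
dequeue() returns 29 -> [16]
dequeue() returns 16 -> []
enqueue(30) -> [30]
Final queue (front to back): [30]


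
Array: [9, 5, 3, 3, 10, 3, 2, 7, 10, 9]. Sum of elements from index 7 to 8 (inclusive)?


Prefix sums: [0, 9, 14, 17, 20, 30, 33, 35, 42, 52, 61]
Sum[7..8] = prefix[9] - prefix[7] = 52 - 35 = 17


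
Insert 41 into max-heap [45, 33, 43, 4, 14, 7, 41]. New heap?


Append 41: [45, 33, 43, 4, 14, 7, 41, 41]
Bubble up: swap idx 7(41) with idx 3(4); swap idx 3(41) with idx 1(33)
Result: [45, 41, 43, 33, 14, 7, 41, 4]


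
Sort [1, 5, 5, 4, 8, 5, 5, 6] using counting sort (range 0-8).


Count array: [0, 1, 0, 0, 1, 4, 1, 0, 1]
Reconstruct: [1, 4, 5, 5, 5, 5, 6, 8]


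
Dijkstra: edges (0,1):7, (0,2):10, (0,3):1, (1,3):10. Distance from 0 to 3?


Dijkstra from 0:
Distances: {0: 0, 1: 7, 2: 10, 3: 1}
Shortest distance to 3 = 1, path = [0, 3]


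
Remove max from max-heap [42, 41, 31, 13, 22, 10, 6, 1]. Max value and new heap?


Max = 42
Replace root with last, heapify down
Resulting heap: [41, 22, 31, 13, 1, 10, 6]


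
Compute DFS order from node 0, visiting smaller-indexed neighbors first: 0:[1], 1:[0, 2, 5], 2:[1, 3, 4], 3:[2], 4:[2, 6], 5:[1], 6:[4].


DFS stack-based: start with [0]
Visit order: [0, 1, 2, 3, 4, 6, 5]


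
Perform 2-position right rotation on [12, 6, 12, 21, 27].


Right rotate by 2: [21, 27, 12, 6, 12]


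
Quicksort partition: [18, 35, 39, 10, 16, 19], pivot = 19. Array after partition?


Elements <= 19 go left of pivot.
Result: [18, 10, 16, 19, 39, 35], pivot at index 3


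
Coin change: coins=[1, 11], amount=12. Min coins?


dp[0]=0; dp[i]=1+min(dp[i-c] for c in coins)
...dp[7]=7, dp[8]=8, dp[9]=9, dp[10]=10, dp[11]=1, dp[12]=2
Minimum coins for 12 = 2


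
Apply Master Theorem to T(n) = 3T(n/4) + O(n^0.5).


a=3, b=4, c=0.5. log_4(3)=0.792 > c=0.5. Case 1: O(n^log_b(a)) = O(n^0.792)
Complexity: O(n^0.792)


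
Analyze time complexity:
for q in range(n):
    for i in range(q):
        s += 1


Per nesting level: O(n) * O(n) [triangular over q] = O(n^2)
Complexity: O(n^2)


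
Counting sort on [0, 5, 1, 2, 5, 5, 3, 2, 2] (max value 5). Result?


Count array: [1, 1, 3, 1, 0, 3]
Reconstruct: [0, 1, 2, 2, 2, 3, 5, 5, 5]


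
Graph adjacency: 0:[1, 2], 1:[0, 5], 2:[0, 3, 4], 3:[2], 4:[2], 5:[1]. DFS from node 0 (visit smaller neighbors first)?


DFS stack-based: start with [0]
Visit order: [0, 1, 5, 2, 3, 4]


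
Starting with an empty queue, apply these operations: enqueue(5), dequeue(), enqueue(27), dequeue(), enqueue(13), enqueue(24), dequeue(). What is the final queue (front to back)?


enqueue(5) -> [5]
dequeue() returns 5 -> []
enqueue(27) -> [27]
dequeue() returns 27 -> []
enqueue(13) -> [13]
enqueue(24) -> [13, 24]
dequeue() returns 13 -> [24]
Final queue (front to back): [24]


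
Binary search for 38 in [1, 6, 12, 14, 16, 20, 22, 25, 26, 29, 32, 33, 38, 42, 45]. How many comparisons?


Search for 38:
[0,14] mid=7 arr[7]=25
[8,14] mid=11 arr[11]=33
[12,14] mid=13 arr[13]=42
[12,12] mid=12 arr[12]=38
Total: 4 comparisons


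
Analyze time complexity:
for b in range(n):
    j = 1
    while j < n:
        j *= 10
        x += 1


Per nesting level: O(n) * O(log n) = O(n log n)
Complexity: O(n log n)


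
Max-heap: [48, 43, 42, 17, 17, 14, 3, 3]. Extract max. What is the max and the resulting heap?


Max = 48
Replace root with last, heapify down
Resulting heap: [43, 17, 42, 3, 17, 14, 3]


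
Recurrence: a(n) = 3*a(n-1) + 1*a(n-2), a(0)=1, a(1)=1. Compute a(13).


Build bottom-up:
...a(11)=184318, a(12)=608761, a(13)=3*608761+1*184318=2010601


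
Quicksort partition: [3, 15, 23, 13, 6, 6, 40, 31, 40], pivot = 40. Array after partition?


Elements <= 40 go left of pivot.
Result: [3, 15, 23, 13, 6, 6, 40, 31, 40], pivot at index 8


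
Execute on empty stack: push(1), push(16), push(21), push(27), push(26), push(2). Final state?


push(1) -> [1]
push(16) -> [1, 16]
push(21) -> [1, 16, 21]
push(27) -> [1, 16, 21, 27]
push(26) -> [1, 16, 21, 27, 26]
push(2) -> [1, 16, 21, 27, 26, 2]
Final stack (bottom to top): [1, 16, 21, 27, 26, 2]


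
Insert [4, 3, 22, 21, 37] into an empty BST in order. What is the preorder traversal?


Root = 4; build tree by BST insertion.
Preorder traversal: [4, 3, 22, 21, 37]


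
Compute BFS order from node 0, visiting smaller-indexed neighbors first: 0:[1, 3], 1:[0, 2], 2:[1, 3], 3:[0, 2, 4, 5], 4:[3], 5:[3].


BFS queue: start with [0]
Visit order: [0, 1, 3, 2, 4, 5]


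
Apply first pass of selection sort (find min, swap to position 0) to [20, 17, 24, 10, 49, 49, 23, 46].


After one pass: [10, 17, 24, 20, 49, 49, 23, 46]


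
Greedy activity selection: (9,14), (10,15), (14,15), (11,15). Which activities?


Greedy: pick earliest-ending, then skip overlaps.
Selected (2 activities): [(9, 14), (14, 15)]


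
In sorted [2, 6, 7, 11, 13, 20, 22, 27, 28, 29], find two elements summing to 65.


Two pointers: lo=0, hi=9
No pair sums to 65


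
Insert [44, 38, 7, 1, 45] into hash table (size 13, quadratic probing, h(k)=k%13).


Insertions: 44->slot 5; 38->slot 12; 7->slot 7; 1->slot 1; 45->slot 6
Table: [None, 1, None, None, None, 44, 45, 7, None, None, None, None, 38]


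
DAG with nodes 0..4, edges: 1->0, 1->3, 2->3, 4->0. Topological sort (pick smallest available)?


Kahn's algorithm, process smallest node first
Order: [1, 2, 3, 4, 0]


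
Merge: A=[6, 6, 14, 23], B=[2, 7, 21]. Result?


Compare heads, take smaller each step.
Merged: [2, 6, 6, 7, 14, 21, 23]


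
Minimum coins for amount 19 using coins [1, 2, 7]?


dp[0]=0; dp[i]=1+min(dp[i-c] for c in coins)
...dp[14]=2, dp[15]=3, dp[16]=3, dp[17]=4, dp[18]=4, dp[19]=5
Minimum coins for 19 = 5


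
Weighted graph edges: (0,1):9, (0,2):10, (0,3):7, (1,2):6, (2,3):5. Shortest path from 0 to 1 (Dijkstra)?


Dijkstra from 0:
Distances: {0: 0, 1: 9, 2: 10, 3: 7}
Shortest distance to 1 = 9, path = [0, 1]


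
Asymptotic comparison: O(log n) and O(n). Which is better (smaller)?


logarithmic grows slower than linear
O(log n) is asymptotically smaller; O(n) grows faster


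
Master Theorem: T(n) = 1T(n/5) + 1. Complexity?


a=1, b=5, c=0. log_5(1)=0 = c=0. Case 2: O(n^c log n) = O(log n)
Complexity: O(log n)


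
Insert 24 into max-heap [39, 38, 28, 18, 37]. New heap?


Append 24: [39, 38, 28, 18, 37, 24]
Bubble up: no swaps needed
Result: [39, 38, 28, 18, 37, 24]


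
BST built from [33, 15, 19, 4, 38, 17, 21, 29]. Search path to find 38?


BST root = 33
Search for 38: compare at each node
Path: [33, 38]


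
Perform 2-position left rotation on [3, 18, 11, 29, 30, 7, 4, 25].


Left rotate by 2: [11, 29, 30, 7, 4, 25, 3, 18]


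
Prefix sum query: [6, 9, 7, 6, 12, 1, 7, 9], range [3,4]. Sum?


Prefix sums: [0, 6, 15, 22, 28, 40, 41, 48, 57]
Sum[3..4] = prefix[5] - prefix[3] = 40 - 22 = 18


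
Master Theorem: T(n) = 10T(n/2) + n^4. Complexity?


a=10, b=2, c=4. log_2(10)=3.322 < c=4. Case 3: O(n^c) = O(n^4)
Complexity: O(n^4)


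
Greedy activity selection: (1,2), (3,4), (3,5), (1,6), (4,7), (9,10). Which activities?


Greedy: pick earliest-ending, then skip overlaps.
Selected (4 activities): [(1, 2), (3, 4), (4, 7), (9, 10)]


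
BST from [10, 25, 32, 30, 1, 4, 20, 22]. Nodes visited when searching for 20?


BST root = 10
Search for 20: compare at each node
Path: [10, 25, 20]


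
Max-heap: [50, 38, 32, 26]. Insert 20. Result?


Append 20: [50, 38, 32, 26, 20]
Bubble up: no swaps needed
Result: [50, 38, 32, 26, 20]


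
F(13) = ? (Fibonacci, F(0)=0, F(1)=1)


F(n)=F(n-1)+F(n-2)
...F(11)=89, F(12)=144, F(13)=233


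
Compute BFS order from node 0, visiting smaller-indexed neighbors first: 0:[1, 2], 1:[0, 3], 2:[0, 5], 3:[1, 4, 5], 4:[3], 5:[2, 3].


BFS queue: start with [0]
Visit order: [0, 1, 2, 3, 5, 4]


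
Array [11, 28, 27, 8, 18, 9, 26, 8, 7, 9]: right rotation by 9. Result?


Right rotate by 9: [28, 27, 8, 18, 9, 26, 8, 7, 9, 11]
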